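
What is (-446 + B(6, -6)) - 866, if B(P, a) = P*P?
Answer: -1276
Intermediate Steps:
B(P, a) = P**2
(-446 + B(6, -6)) - 866 = (-446 + 6**2) - 866 = (-446 + 36) - 866 = -410 - 866 = -1276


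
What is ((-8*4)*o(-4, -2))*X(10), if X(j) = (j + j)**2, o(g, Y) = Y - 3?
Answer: 64000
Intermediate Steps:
o(g, Y) = -3 + Y
X(j) = 4*j**2 (X(j) = (2*j)**2 = 4*j**2)
((-8*4)*o(-4, -2))*X(10) = ((-8*4)*(-3 - 2))*(4*10**2) = (-32*(-5))*(4*100) = 160*400 = 64000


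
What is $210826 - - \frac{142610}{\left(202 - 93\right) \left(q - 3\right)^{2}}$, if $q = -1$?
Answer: $\frac{183911577}{872} \approx 2.1091 \cdot 10^{5}$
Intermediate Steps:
$210826 - - \frac{142610}{\left(202 - 93\right) \left(q - 3\right)^{2}} = 210826 - - \frac{142610}{\left(202 - 93\right) \left(-1 - 3\right)^{2}} = 210826 - - \frac{142610}{109 \left(-4\right)^{2}} = 210826 - - \frac{142610}{109 \cdot 16} = 210826 - - \frac{142610}{1744} = 210826 - \left(-142610\right) \frac{1}{1744} = 210826 - - \frac{71305}{872} = 210826 + \frac{71305}{872} = \frac{183911577}{872}$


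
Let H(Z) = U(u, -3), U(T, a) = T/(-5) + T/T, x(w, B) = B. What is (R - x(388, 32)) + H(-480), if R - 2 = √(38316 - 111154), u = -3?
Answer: -142/5 + I*√72838 ≈ -28.4 + 269.89*I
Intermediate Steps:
R = 2 + I*√72838 (R = 2 + √(38316 - 111154) = 2 + √(-72838) = 2 + I*√72838 ≈ 2.0 + 269.89*I)
U(T, a) = 1 - T/5 (U(T, a) = T*(-⅕) + 1 = -T/5 + 1 = 1 - T/5)
H(Z) = 8/5 (H(Z) = 1 - ⅕*(-3) = 1 + ⅗ = 8/5)
(R - x(388, 32)) + H(-480) = ((2 + I*√72838) - 1*32) + 8/5 = ((2 + I*√72838) - 32) + 8/5 = (-30 + I*√72838) + 8/5 = -142/5 + I*√72838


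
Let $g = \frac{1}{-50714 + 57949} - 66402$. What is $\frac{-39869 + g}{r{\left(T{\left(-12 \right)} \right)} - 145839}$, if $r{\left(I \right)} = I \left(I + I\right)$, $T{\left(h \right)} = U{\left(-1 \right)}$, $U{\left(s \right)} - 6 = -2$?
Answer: $\frac{768870684}{1054913645} \approx 0.72885$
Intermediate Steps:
$U{\left(s \right)} = 4$ ($U{\left(s \right)} = 6 - 2 = 4$)
$T{\left(h \right)} = 4$
$r{\left(I \right)} = 2 I^{2}$ ($r{\left(I \right)} = I 2 I = 2 I^{2}$)
$g = - \frac{480418469}{7235}$ ($g = \frac{1}{7235} - 66402 = - \frac{480418469}{7235} \approx -66402.0$)
$\frac{-39869 + g}{r{\left(T{\left(-12 \right)} \right)} - 145839} = \frac{-39869 - \frac{480418469}{7235}}{2 \cdot 4^{2} - 145839} = - \frac{768870684}{7235 \left(2 \cdot 16 - 145839\right)} = - \frac{768870684}{7235 \left(32 - 145839\right)} = - \frac{768870684}{7235 \left(-145807\right)} = \left(- \frac{768870684}{7235}\right) \left(- \frac{1}{145807}\right) = \frac{768870684}{1054913645}$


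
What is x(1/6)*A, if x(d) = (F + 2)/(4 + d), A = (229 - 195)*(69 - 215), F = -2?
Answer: 0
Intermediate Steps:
A = -4964 (A = 34*(-146) = -4964)
x(d) = 0 (x(d) = (-2 + 2)/(4 + d) = 0/(4 + d) = 0)
x(1/6)*A = 0*(-4964) = 0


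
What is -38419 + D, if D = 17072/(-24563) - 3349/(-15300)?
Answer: -77211621199/2009700 ≈ -38420.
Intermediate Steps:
D = -956899/2009700 (D = 17072*(-1/24563) - 3349*(-1/15300) = -1552/2233 + 197/900 = -956899/2009700 ≈ -0.47614)
-38419 + D = -38419 - 956899/2009700 = -77211621199/2009700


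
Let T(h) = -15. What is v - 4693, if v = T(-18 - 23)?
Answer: -4708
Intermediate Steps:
v = -15
v - 4693 = -15 - 4693 = -4708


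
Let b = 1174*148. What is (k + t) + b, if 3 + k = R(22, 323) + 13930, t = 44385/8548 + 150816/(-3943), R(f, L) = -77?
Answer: 6321966970815/33704764 ≈ 1.8757e+5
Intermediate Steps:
t = -1114165113/33704764 (t = 44385*(1/8548) + 150816*(-1/3943) = 44385/8548 - 150816/3943 = -1114165113/33704764 ≈ -33.057)
k = 13850 (k = -3 + (-77 + 13930) = -3 + 13853 = 13850)
b = 173752
(k + t) + b = (13850 - 1114165113/33704764) + 173752 = 465696816287/33704764 + 173752 = 6321966970815/33704764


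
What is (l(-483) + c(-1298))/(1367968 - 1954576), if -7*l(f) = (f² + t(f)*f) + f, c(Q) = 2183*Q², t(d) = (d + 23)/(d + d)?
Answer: -6436314337/1026564 ≈ -6269.8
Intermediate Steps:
t(d) = (23 + d)/(2*d) (t(d) = (23 + d)/((2*d)) = (23 + d)*(1/(2*d)) = (23 + d)/(2*d))
l(f) = -23/14 - 3*f/14 - f²/7 (l(f) = -((f² + ((23 + f)/(2*f))*f) + f)/7 = -((f² + (23/2 + f/2)) + f)/7 = -((23/2 + f² + f/2) + f)/7 = -(23/2 + f² + 3*f/2)/7 = -23/14 - 3*f/14 - f²/7)
(l(-483) + c(-1298))/(1367968 - 1954576) = ((-23/14 - 1/14*(-483) - ⅐*(-483)*(1 - 483)) + 2183*(-1298)²)/(1367968 - 1954576) = ((-23/14 + 69/2 - ⅐*(-483)*(-482)) + 2183*1684804)/(-586608) = ((-23/14 + 69/2 - 33258) + 3677927132)*(-1/586608) = (-232576/7 + 3677927132)*(-1/586608) = (25745257348/7)*(-1/586608) = -6436314337/1026564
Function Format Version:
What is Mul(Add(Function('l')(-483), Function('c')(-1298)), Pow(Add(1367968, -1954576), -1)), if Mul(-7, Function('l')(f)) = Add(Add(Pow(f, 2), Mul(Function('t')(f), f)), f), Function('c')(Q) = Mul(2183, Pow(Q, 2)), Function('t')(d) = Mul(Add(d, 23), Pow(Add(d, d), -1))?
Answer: Rational(-6436314337, 1026564) ≈ -6269.8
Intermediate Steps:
Function('t')(d) = Mul(Rational(1, 2), Pow(d, -1), Add(23, d)) (Function('t')(d) = Mul(Add(23, d), Pow(Mul(2, d), -1)) = Mul(Add(23, d), Mul(Rational(1, 2), Pow(d, -1))) = Mul(Rational(1, 2), Pow(d, -1), Add(23, d)))
Function('l')(f) = Add(Rational(-23, 14), Mul(Rational(-3, 14), f), Mul(Rational(-1, 7), Pow(f, 2))) (Function('l')(f) = Mul(Rational(-1, 7), Add(Add(Pow(f, 2), Mul(Mul(Rational(1, 2), Pow(f, -1), Add(23, f)), f)), f)) = Mul(Rational(-1, 7), Add(Add(Pow(f, 2), Add(Rational(23, 2), Mul(Rational(1, 2), f))), f)) = Mul(Rational(-1, 7), Add(Add(Rational(23, 2), Pow(f, 2), Mul(Rational(1, 2), f)), f)) = Mul(Rational(-1, 7), Add(Rational(23, 2), Pow(f, 2), Mul(Rational(3, 2), f))) = Add(Rational(-23, 14), Mul(Rational(-3, 14), f), Mul(Rational(-1, 7), Pow(f, 2))))
Mul(Add(Function('l')(-483), Function('c')(-1298)), Pow(Add(1367968, -1954576), -1)) = Mul(Add(Add(Rational(-23, 14), Mul(Rational(-1, 14), -483), Mul(Rational(-1, 7), -483, Add(1, -483))), Mul(2183, Pow(-1298, 2))), Pow(Add(1367968, -1954576), -1)) = Mul(Add(Add(Rational(-23, 14), Rational(69, 2), Mul(Rational(-1, 7), -483, -482)), Mul(2183, 1684804)), Pow(-586608, -1)) = Mul(Add(Add(Rational(-23, 14), Rational(69, 2), -33258), 3677927132), Rational(-1, 586608)) = Mul(Add(Rational(-232576, 7), 3677927132), Rational(-1, 586608)) = Mul(Rational(25745257348, 7), Rational(-1, 586608)) = Rational(-6436314337, 1026564)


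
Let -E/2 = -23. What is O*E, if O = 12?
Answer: 552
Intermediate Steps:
E = 46 (E = -2*(-23) = 46)
O*E = 12*46 = 552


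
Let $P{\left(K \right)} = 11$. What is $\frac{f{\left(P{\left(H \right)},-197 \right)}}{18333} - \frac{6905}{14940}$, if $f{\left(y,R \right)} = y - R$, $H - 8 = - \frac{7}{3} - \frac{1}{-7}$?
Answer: $- \frac{2744041}{6086556} \approx -0.45084$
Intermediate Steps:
$H = \frac{122}{21}$ ($H = 8 - \left(- \frac{1}{7} + \frac{7}{3}\right) = 8 - \frac{46}{21} = \frac{122}{21} \approx 5.8095$)
$\frac{f{\left(P{\left(H \right)},-197 \right)}}{18333} - \frac{6905}{14940} = \frac{11 - -197}{18333} - \frac{6905}{14940} = \left(11 + 197\right) \frac{1}{18333} - \frac{1381}{2988} = 208 \cdot \frac{1}{18333} - \frac{1381}{2988} = \frac{208}{18333} - \frac{1381}{2988} = - \frac{2744041}{6086556}$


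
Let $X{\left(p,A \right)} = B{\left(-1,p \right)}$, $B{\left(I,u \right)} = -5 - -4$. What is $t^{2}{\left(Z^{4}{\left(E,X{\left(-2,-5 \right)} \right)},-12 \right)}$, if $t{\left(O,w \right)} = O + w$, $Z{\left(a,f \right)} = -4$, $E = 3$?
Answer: $59536$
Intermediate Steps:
$B{\left(I,u \right)} = -1$ ($B{\left(I,u \right)} = -5 + 4 = -1$)
$X{\left(p,A \right)} = -1$
$t^{2}{\left(Z^{4}{\left(E,X{\left(-2,-5 \right)} \right)},-12 \right)} = \left(\left(-4\right)^{4} - 12\right)^{2} = \left(256 - 12\right)^{2} = 244^{2} = 59536$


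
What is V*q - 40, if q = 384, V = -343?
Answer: -131752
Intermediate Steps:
V*q - 40 = -343*384 - 40 = -131712 - 40 = -131752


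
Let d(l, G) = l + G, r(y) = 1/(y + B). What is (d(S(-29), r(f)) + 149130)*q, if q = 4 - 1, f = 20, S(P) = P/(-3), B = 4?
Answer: 3579353/8 ≈ 4.4742e+5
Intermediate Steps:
S(P) = -P/3 (S(P) = P*(-⅓) = -P/3)
r(y) = 1/(4 + y) (r(y) = 1/(y + 4) = 1/(4 + y))
d(l, G) = G + l
q = 3
(d(S(-29), r(f)) + 149130)*q = ((1/(4 + 20) - ⅓*(-29)) + 149130)*3 = ((1/24 + 29/3) + 149130)*3 = (233/24 + 149130)*3 = (3579353/24)*3 = 3579353/8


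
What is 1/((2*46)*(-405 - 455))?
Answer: -1/79120 ≈ -1.2639e-5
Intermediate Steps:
1/((2*46)*(-405 - 455)) = 1/(92*(-860)) = 1/(-79120) = -1/79120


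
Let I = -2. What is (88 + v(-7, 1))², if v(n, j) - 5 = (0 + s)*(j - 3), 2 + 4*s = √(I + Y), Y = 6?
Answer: 8649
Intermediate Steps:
s = 0 (s = -½ + √(-2 + 6)/4 = -½ + √4/4 = -½ + (¼)*2 = -½ + ½ = 0)
v(n, j) = 5 (v(n, j) = 5 + (0 + 0)*(j - 3) = 5 + 0*(-3 + j) = 5 + 0 = 5)
(88 + v(-7, 1))² = (88 + 5)² = 93² = 8649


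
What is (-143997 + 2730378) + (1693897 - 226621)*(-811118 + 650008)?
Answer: -236390249979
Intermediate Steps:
(-143997 + 2730378) + (1693897 - 226621)*(-811118 + 650008) = 2586381 + 1467276*(-161110) = 2586381 - 236392836360 = -236390249979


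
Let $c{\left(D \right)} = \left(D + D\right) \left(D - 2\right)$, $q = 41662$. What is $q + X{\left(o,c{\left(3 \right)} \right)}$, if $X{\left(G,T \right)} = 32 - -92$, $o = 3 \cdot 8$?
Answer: $41786$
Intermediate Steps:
$c{\left(D \right)} = 2 D \left(-2 + D\right)$
$o = 24$
$X{\left(G,T \right)} = 124$ ($X{\left(G,T \right)} = 32 + 92 = 124$)
$q + X{\left(o,c{\left(3 \right)} \right)} = 41662 + 124 = 41786$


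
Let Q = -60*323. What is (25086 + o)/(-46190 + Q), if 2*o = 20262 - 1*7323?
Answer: -63111/131140 ≈ -0.48125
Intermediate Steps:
Q = -19380
o = 12939/2 (o = (20262 - 1*7323)/2 = (20262 - 7323)/2 = (½)*12939 = 12939/2 ≈ 6469.5)
(25086 + o)/(-46190 + Q) = (25086 + 12939/2)/(-46190 - 19380) = (63111/2)/(-65570) = (63111/2)*(-1/65570) = -63111/131140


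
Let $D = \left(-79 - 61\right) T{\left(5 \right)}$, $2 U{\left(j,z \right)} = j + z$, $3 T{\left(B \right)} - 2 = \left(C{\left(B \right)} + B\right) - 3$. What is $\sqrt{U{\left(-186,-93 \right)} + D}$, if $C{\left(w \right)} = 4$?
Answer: $\frac{i \sqrt{18462}}{6} \approx 22.646 i$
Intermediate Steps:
$T{\left(B \right)} = 1 + \frac{B}{3}$ ($T{\left(B \right)} = \frac{2}{3} + \frac{\left(4 + B\right) - 3}{3} = \frac{2}{3} + \frac{1 + B}{3} = \frac{2}{3} + \left(\frac{1}{3} + \frac{B}{3}\right) = 1 + \frac{B}{3}$)
$U{\left(j,z \right)} = \frac{j}{2} + \frac{z}{2}$ ($U{\left(j,z \right)} = \frac{j + z}{2} = \frac{j}{2} + \frac{z}{2}$)
$D = - \frac{1120}{3}$ ($D = \left(-79 - 61\right) \left(1 + \frac{1}{3} \cdot 5\right) = - 140 \left(1 + \frac{5}{3}\right) = \left(-140\right) \frac{8}{3} = - \frac{1120}{3} \approx -373.33$)
$\sqrt{U{\left(-186,-93 \right)} + D} = \sqrt{\left(\frac{1}{2} \left(-186\right) + \frac{1}{2} \left(-93\right)\right) - \frac{1120}{3}} = \sqrt{\left(-93 - \frac{93}{2}\right) - \frac{1120}{3}} = \sqrt{- \frac{279}{2} - \frac{1120}{3}} = \sqrt{- \frac{3077}{6}} = \frac{i \sqrt{18462}}{6}$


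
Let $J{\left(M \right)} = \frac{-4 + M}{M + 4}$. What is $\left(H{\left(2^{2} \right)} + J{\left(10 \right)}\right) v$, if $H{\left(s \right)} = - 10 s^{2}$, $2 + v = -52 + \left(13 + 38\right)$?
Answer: $\frac{3351}{7} \approx 478.71$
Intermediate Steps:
$v = -3$ ($v = -2 + \left(-52 + \left(13 + 38\right)\right) = -2 + \left(-52 + 51\right) = -2 - 1 = -3$)
$J{\left(M \right)} = \frac{-4 + M}{4 + M}$
$\left(H{\left(2^{2} \right)} + J{\left(10 \right)}\right) v = \left(- 10 \left(2^{2}\right)^{2} + \frac{-4 + 10}{4 + 10}\right) \left(-3\right) = \left(- 10 \cdot 4^{2} + \frac{1}{14} \cdot 6\right) \left(-3\right) = \left(\left(-10\right) 16 + \frac{1}{14} \cdot 6\right) \left(-3\right) = \left(-160 + \frac{3}{7}\right) \left(-3\right) = \left(- \frac{1117}{7}\right) \left(-3\right) = \frac{3351}{7}$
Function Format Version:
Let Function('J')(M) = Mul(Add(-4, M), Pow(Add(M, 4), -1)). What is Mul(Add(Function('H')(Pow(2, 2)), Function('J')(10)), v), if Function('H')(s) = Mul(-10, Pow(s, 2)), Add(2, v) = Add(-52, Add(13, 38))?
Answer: Rational(3351, 7) ≈ 478.71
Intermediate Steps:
v = -3 (v = Add(-2, Add(-52, Add(13, 38))) = Add(-2, Add(-52, 51)) = Add(-2, -1) = -3)
Function('J')(M) = Mul(Pow(Add(4, M), -1), Add(-4, M)) (Function('J')(M) = Mul(Add(-4, M), Pow(Add(4, M), -1)) = Mul(Pow(Add(4, M), -1), Add(-4, M)))
Mul(Add(Function('H')(Pow(2, 2)), Function('J')(10)), v) = Mul(Add(Mul(-10, Pow(Pow(2, 2), 2)), Mul(Pow(Add(4, 10), -1), Add(-4, 10))), -3) = Mul(Add(Mul(-10, Pow(4, 2)), Mul(Pow(14, -1), 6)), -3) = Mul(Add(Mul(-10, 16), Mul(Rational(1, 14), 6)), -3) = Mul(Add(-160, Rational(3, 7)), -3) = Mul(Rational(-1117, 7), -3) = Rational(3351, 7)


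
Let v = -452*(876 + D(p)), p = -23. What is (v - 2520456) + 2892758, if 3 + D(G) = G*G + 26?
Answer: -273154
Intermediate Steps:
D(G) = 23 + G**2 (D(G) = -3 + (G*G + 26) = -3 + (G**2 + 26) = -3 + (26 + G**2) = 23 + G**2)
v = -645456 (v = -452*(876 + (23 + (-23)**2)) = -452*(876 + (23 + 529)) = -452*(876 + 552) = -452*1428 = -645456)
(v - 2520456) + 2892758 = (-645456 - 2520456) + 2892758 = -3165912 + 2892758 = -273154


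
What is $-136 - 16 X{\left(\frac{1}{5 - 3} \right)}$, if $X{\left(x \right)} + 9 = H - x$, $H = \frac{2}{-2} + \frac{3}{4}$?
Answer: $20$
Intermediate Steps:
$H = - \frac{1}{4}$ ($H = 2 \left(- \frac{1}{2}\right) + 3 \cdot \frac{1}{4} = -1 + \frac{3}{4} = - \frac{1}{4} \approx -0.25$)
$X{\left(x \right)} = - \frac{37}{4} - x$ ($X{\left(x \right)} = -9 - \left(\frac{1}{4} + x\right) = - \frac{37}{4} - x$)
$-136 - 16 X{\left(\frac{1}{5 - 3} \right)} = -136 - 16 \left(- \frac{37}{4} - \frac{1}{5 - 3}\right) = -136 - 16 \left(- \frac{37}{4} - \frac{1}{2}\right) = -136 - -156 = -136 + 156 = 20$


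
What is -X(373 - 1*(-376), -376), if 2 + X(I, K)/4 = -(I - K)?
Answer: 4508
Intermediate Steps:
X(I, K) = -8 - 4*I + 4*K (X(I, K) = -8 + 4*(-(I - K)) = -8 + 4*(K - I) = -8 + (-4*I + 4*K) = -8 - 4*I + 4*K)
-X(373 - 1*(-376), -376) = -(-8 - 4*(373 - 1*(-376)) + 4*(-376)) = -(-8 - 4*(373 + 376) - 1504) = -(-8 - 4*749 - 1504) = -(-8 - 2996 - 1504) = -1*(-4508) = 4508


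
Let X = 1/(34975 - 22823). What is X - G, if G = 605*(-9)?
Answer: 66167641/12152 ≈ 5445.0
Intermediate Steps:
X = 1/12152 ≈ 8.2291e-5
G = -5445
X - G = 1/12152 - 1*(-5445) = 1/12152 + 5445 = 66167641/12152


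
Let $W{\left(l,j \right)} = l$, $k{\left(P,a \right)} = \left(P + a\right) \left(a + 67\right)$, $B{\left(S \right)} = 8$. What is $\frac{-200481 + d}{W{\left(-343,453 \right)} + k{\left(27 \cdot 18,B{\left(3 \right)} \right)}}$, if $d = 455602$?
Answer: $\frac{255121}{36707} \approx 6.9502$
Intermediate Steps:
$k{\left(P,a \right)} = \left(67 + a\right) \left(P + a\right)$ ($k{\left(P,a \right)} = \left(P + a\right) \left(67 + a\right) = \left(67 + a\right) \left(P + a\right)$)
$\frac{-200481 + d}{W{\left(-343,453 \right)} + k{\left(27 \cdot 18,B{\left(3 \right)} \right)}} = \frac{-200481 + 455602}{-343 + \left(8^{2} + 67 \cdot 27 \cdot 18 + 67 \cdot 8 + 27 \cdot 18 \cdot 8\right)} = \frac{255121}{-343 + \left(64 + 67 \cdot 486 + 536 + 486 \cdot 8\right)} = \frac{255121}{-343 + \left(64 + 32562 + 536 + 3888\right)} = \frac{255121}{-343 + 37050} = \frac{255121}{36707}$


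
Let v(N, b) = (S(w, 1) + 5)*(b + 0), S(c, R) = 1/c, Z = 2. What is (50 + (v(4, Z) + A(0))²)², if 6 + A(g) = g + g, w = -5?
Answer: 2477476/625 ≈ 3964.0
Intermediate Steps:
v(N, b) = 24*b/5 (v(N, b) = (1/(-5) + 5)*(b + 0) = (-⅕ + 5)*b = 24*b/5)
A(g) = -6 + 2*g (A(g) = -6 + (g + g) = -6 + 2*g)
(50 + (v(4, Z) + A(0))²)² = (50 + ((24/5)*2 + (-6 + 2*0))²)² = (50 + (48/5 + (-6 + 0))²)² = (50 + (48/5 - 6)²)² = (50 + (18/5)²)² = (50 + 324/25)² = (1574/25)² = 2477476/625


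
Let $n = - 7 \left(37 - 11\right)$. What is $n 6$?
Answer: $-1092$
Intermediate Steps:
$n = -182$ ($n = \left(-7\right) 26 = -182$)
$n 6 = \left(-182\right) 6 = -1092$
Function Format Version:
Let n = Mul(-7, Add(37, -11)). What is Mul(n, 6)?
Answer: -1092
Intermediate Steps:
n = -182 (n = Mul(-7, 26) = -182)
Mul(n, 6) = Mul(-182, 6) = -1092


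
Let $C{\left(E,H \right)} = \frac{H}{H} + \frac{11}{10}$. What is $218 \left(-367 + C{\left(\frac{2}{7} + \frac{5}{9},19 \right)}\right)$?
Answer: $- \frac{397741}{5} \approx -79548.0$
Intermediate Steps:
$C{\left(E,H \right)} = \frac{21}{10}$ ($C{\left(E,H \right)} = 1 + 11 \cdot \frac{1}{10} = 1 + \frac{11}{10} = \frac{21}{10}$)
$218 \left(-367 + C{\left(\frac{2}{7} + \frac{5}{9},19 \right)}\right) = 218 \left(-367 + \frac{21}{10}\right) = 218 \left(- \frac{3649}{10}\right) = - \frac{397741}{5}$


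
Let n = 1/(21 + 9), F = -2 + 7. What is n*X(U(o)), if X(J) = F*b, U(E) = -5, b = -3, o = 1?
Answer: -½ ≈ -0.50000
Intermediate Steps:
F = 5
X(J) = -15 (X(J) = 5*(-3) = -15)
n = 1/30 ≈ 0.033333
n*X(U(o)) = (1/30)*(-15) = -½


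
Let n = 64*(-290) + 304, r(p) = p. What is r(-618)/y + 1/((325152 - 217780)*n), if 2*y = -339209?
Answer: 2422786135543/664911793943488 ≈ 0.0036438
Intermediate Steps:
y = -339209/2 (y = (½)*(-339209) = -339209/2 ≈ -1.6960e+5)
n = -18256 (n = -18560 + 304 = -18256)
r(-618)/y + 1/((325152 - 217780)*n) = -618/(-339209/2) + 1/((325152 - 217780)*(-18256)) = -618*(-2/339209) - 1/18256/107372 = 1236/339209 + (1/107372)*(-1/18256) = 1236/339209 - 1/1960183232 = 2422786135543/664911793943488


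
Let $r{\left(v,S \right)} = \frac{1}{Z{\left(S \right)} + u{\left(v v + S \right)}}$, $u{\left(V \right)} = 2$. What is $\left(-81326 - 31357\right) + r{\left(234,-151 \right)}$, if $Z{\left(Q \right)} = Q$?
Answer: $- \frac{16789768}{149} \approx -1.1268 \cdot 10^{5}$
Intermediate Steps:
$r{\left(v,S \right)} = \frac{1}{2 + S}$ ($r{\left(v,S \right)} = \frac{1}{S + 2} = \frac{1}{2 + S}$)
$\left(-81326 - 31357\right) + r{\left(234,-151 \right)} = \left(-81326 - 31357\right) + \frac{1}{2 - 151} = -112683 + \frac{1}{-149} = -112683 - \frac{1}{149} = - \frac{16789768}{149}$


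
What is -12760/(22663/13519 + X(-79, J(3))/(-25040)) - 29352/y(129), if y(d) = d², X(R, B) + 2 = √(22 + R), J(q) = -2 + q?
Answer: -13600684920611560604864344/1786499956783705469727 - 58394794578454400*I*√57/322065973820750941 ≈ -7613.0 - 1.3689*I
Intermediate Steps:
X(R, B) = -2 + √(22 + R)
-12760/(22663/13519 + X(-79, J(3))/(-25040)) - 29352/y(129) = -12760/(22663/13519 + (-2 + √(22 - 79))/(-25040)) - 29352/(129²) = -12760/(22663*(1/13519) + (-2 + √(-57))*(-1/25040)) - 29352/16641 = -12760/(22663/13519 + (-2 + I*√57)*(-1/25040)) - 29352*1/16641 = -12760/(22663/13519 + (1/12520 - I*√57/25040)) - 9784/5547 = -12760/(283754279/169257880 - I*√57/25040) - 9784/5547 = -9784/5547 - 12760/(283754279/169257880 - I*√57/25040)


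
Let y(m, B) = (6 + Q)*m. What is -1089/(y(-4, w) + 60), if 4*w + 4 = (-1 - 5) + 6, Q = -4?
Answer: -1089/52 ≈ -20.942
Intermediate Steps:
w = -1 (w = -1 + ((-1 - 5) + 6)/4 = -1 + (-6 + 6)/4 = -1 + (¼)*0 = -1 + 0 = -1)
y(m, B) = 2*m (y(m, B) = (6 - 4)*m = 2*m)
-1089/(y(-4, w) + 60) = -1089/(2*(-4) + 60) = -1089/(-8 + 60) = -1089/52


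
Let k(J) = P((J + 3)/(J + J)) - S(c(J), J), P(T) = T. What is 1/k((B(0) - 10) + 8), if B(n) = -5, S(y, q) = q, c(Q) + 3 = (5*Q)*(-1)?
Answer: 7/51 ≈ 0.13725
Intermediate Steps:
c(Q) = -3 - 5*Q (c(Q) = -3 + (5*Q)*(-1) = -3 - 5*Q)
k(J) = -J + (3 + J)/(2*J) (k(J) = (J + 3)/(J + J) - J = (3 + J)/((2*J)) - J = (3 + J)*(1/(2*J)) - J = (3 + J)/(2*J) - J = -J + (3 + J)/(2*J))
1/k((B(0) - 10) + 8) = 1/(1/2 - ((-5 - 10) + 8) + 3/(2*((-5 - 10) + 8))) = 1/(1/2 - (-15 + 8) + 3/(2*(-15 + 8))) = 1/(1/2 - 1*(-7) + (3/2)/(-7)) = 1/(1/2 + 7 + (3/2)*(-1/7)) = 1/(1/2 + 7 - 3/14) = 1/(51/7) = 7/51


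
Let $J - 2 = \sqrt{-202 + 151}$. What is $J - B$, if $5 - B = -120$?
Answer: $-123 + i \sqrt{51} \approx -123.0 + 7.1414 i$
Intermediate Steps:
$B = 125$ ($B = 5 - -120 = 5 + 120 = 125$)
$J = 2 + i \sqrt{51}$ ($J = 2 + \sqrt{-202 + 151} = 2 + \sqrt{-51} = 2 + i \sqrt{51} \approx 2.0 + 7.1414 i$)
$J - B = \left(2 + i \sqrt{51}\right) - 125 = -123 + i \sqrt{51}$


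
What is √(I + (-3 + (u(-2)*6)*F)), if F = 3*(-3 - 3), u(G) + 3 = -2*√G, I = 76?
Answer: √(397 + 216*I*√2) ≈ 21.189 + 7.2083*I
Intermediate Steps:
u(G) = -3 - 2*√G
F = -18 (F = 3*(-6) = -18)
√(I + (-3 + (u(-2)*6)*F)) = √(76 + (-3 + ((-3 - 2*I*√2)*6)*(-18))) = √(76 + (-3 + (-18 - 12*I*√2)*(-18))) = √(76 + (-3 + (324 + 216*I*√2))) = √(76 + (321 + 216*I*√2)) = √(397 + 216*I*√2)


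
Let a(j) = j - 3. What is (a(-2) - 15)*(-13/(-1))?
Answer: -260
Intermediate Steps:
a(j) = -3 + j
(a(-2) - 15)*(-13/(-1)) = ((-3 - 2) - 15)*(-13/(-1)) = (-5 - 15)*(-13*(-1)) = -20*13 = -260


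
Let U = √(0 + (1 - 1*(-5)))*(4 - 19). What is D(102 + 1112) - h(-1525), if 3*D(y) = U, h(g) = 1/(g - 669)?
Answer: 1/2194 - 5*√6 ≈ -12.247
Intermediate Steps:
h(g) = 1/(-669 + g)
U = -15*√6 (U = √(0 + (1 + 5))*(-15) = √(0 + 6)*(-15) = √6*(-15) = -15*√6 ≈ -36.742)
D(y) = -5*√6 (D(y) = (-15*√6)/3 = -5*√6)
D(102 + 1112) - h(-1525) = -5*√6 - 1/(-669 - 1525) = -5*√6 - 1/(-2194) = -5*√6 - 1*(-1/2194) = -5*√6 + 1/2194 = 1/2194 - 5*√6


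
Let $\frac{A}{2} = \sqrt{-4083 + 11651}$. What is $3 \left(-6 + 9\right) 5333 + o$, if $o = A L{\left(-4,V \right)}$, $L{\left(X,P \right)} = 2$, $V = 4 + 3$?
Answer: $47997 + 16 \sqrt{473} \approx 48345.0$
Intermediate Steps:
$V = 7$
$A = 8 \sqrt{473}$ ($A = 2 \sqrt{-4083 + 11651} = 2 \sqrt{7568} = 2 \cdot 4 \sqrt{473} = 8 \sqrt{473} \approx 173.99$)
$o = 16 \sqrt{473}$ ($o = 8 \sqrt{473} \cdot 2 = 16 \sqrt{473} \approx 347.98$)
$3 \left(-6 + 9\right) 5333 + o = 3 \left(-6 + 9\right) 5333 + 16 \sqrt{473} = 3 \cdot 3 \cdot 5333 + 16 \sqrt{473} = 9 \cdot 5333 + 16 \sqrt{473} = 47997 + 16 \sqrt{473}$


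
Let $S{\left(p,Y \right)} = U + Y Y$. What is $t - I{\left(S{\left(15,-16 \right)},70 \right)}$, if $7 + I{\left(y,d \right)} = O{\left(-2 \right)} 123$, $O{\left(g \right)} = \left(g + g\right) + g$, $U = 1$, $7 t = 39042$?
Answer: $\frac{44257}{7} \approx 6322.4$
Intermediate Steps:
$t = \frac{39042}{7}$ ($t = \frac{1}{7} \cdot 39042 = \frac{39042}{7} \approx 5577.4$)
$O{\left(g \right)} = 3 g$ ($O{\left(g \right)} = 2 g + g = 3 g$)
$S{\left(p,Y \right)} = 1 + Y^{2}$ ($S{\left(p,Y \right)} = 1 + Y Y = 1 + Y^{2}$)
$I{\left(y,d \right)} = -745$ ($I{\left(y,d \right)} = -7 + 3 \left(-2\right) 123 = -7 - 738 = -745$)
$t - I{\left(S{\left(15,-16 \right)},70 \right)} = \frac{39042}{7} - -745 = \frac{39042}{7} + 745 = \frac{44257}{7}$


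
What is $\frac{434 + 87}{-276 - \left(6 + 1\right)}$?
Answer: $- \frac{521}{283} \approx -1.841$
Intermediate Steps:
$\frac{434 + 87}{-276 - \left(6 + 1\right)} = \frac{521}{-276 - 7} = \frac{521}{-283} = 521 \left(- \frac{1}{283}\right) = - \frac{521}{283}$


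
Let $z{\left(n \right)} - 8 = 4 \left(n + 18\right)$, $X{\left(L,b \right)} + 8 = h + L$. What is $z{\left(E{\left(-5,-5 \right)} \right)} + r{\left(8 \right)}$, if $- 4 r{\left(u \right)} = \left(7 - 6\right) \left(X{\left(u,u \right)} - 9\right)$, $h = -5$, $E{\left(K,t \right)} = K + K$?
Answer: $\frac{87}{2} \approx 43.5$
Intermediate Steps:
$E{\left(K,t \right)} = 2 K$
$X{\left(L,b \right)} = -13 + L$ ($X{\left(L,b \right)} = -8 + \left(-5 + L\right) = -13 + L$)
$z{\left(n \right)} = 80 + 4 n$ ($z{\left(n \right)} = 8 + 4 \left(n + 18\right) = 8 + 4 \left(18 + n\right) = 8 + \left(72 + 4 n\right) = 80 + 4 n$)
$r{\left(u \right)} = \frac{11}{2} - \frac{u}{4}$ ($r{\left(u \right)} = - \frac{\left(7 - 6\right) \left(\left(-13 + u\right) - 9\right)}{4} = - \frac{1 \left(-22 + u\right)}{4} = - \frac{-22 + u}{4} = \frac{11}{2} - \frac{u}{4}$)
$z{\left(E{\left(-5,-5 \right)} \right)} + r{\left(8 \right)} = \left(80 + 4 \cdot 2 \left(-5\right)\right) + \left(\frac{11}{2} - 2\right) = \left(80 + 4 \left(-10\right)\right) + \left(\frac{11}{2} - 2\right) = \left(80 - 40\right) + \frac{7}{2} = 40 + \frac{7}{2} = \frac{87}{2}$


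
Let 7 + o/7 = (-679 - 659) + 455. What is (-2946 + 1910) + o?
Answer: -7266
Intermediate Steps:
o = -6230 (o = -49 + 7*((-679 - 659) + 455) = -49 + 7*(-1338 + 455) = -49 + 7*(-883) = -49 - 6181 = -6230)
(-2946 + 1910) + o = (-2946 + 1910) - 6230 = -1036 - 6230 = -7266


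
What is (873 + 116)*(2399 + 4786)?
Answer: 7105965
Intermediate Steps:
(873 + 116)*(2399 + 4786) = 989*7185 = 7105965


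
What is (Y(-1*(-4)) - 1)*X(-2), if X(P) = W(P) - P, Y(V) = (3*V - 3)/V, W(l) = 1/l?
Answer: 15/8 ≈ 1.8750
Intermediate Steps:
W(l) = 1/l
Y(V) = (-3 + 3*V)/V
X(P) = 1/P - P
(Y(-1*(-4)) - 1)*X(-2) = ((3 - 3/((-1*(-4)))) - 1)*(1/(-2) - 1*(-2)) = ((3 - 3/4) - 1)*(-1/2 + 2) = ((3 - 3*1/4) - 1)*(3/2) = ((3 - 3/4) - 1)*(3/2) = (9/4 - 1)*(3/2) = (5/4)*(3/2) = 15/8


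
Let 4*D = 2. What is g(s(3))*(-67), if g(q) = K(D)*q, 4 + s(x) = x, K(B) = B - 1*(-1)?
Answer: 201/2 ≈ 100.50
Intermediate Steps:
D = ½ (D = (¼)*2 = ½ ≈ 0.50000)
K(B) = 1 + B (K(B) = B + 1 = 1 + B)
s(x) = -4 + x
g(q) = 3*q/2 (g(q) = (1 + ½)*q = 3*q/2)
g(s(3))*(-67) = (3*(-4 + 3)/2)*(-67) = ((3/2)*(-1))*(-67) = -3/2*(-67) = 201/2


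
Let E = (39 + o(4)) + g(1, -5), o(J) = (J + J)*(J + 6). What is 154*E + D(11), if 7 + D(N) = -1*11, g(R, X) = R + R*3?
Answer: 18924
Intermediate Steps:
g(R, X) = 4*R (g(R, X) = R + 3*R = 4*R)
o(J) = 2*J*(6 + J) (o(J) = (2*J)*(6 + J) = 2*J*(6 + J))
E = 123 (E = (39 + 2*4*(6 + 4)) + 4*1 = (39 + 2*4*10) + 4 = (39 + 80) + 4 = 119 + 4 = 123)
D(N) = -18 (D(N) = -7 - 1*11 = -7 - 11 = -18)
154*E + D(11) = 154*123 - 18 = 18942 - 18 = 18924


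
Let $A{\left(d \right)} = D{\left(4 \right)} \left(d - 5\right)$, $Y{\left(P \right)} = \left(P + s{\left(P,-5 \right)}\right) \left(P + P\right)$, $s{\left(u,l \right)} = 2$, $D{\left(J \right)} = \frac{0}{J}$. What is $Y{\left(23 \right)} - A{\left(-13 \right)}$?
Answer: $1150$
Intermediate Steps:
$D{\left(J \right)} = 0$
$Y{\left(P \right)} = 2 P \left(2 + P\right)$ ($Y{\left(P \right)} = \left(P + 2\right) \left(P + P\right) = \left(2 + P\right) 2 P = 2 P \left(2 + P\right)$)
$A{\left(d \right)} = 0$ ($A{\left(d \right)} = 0 \left(d - 5\right) = 0 \left(-5 + d\right) = 0$)
$Y{\left(23 \right)} - A{\left(-13 \right)} = 2 \cdot 23 \left(2 + 23\right) - 0 = 2 \cdot 23 \cdot 25 + 0 = 1150 + 0 = 1150$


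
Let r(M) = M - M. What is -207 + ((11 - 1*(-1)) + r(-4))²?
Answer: -63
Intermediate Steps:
r(M) = 0
-207 + ((11 - 1*(-1)) + r(-4))² = -207 + ((11 - 1*(-1)) + 0)² = -207 + ((11 + 1) + 0)² = -207 + (12 + 0)² = -207 + 12² = -207 + 144 = -63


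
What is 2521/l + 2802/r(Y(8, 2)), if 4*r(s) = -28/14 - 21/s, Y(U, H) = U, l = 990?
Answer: -88674083/36630 ≈ -2420.8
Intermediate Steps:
r(s) = -1/2 - 21/(4*s) (r(s) = (-28/14 - 21/s)/4 = (-28*1/14 - 21/s)/4 = (-2 - 21/s)/4 = -1/2 - 21/(4*s))
2521/l + 2802/r(Y(8, 2)) = 2521/990 + 2802/(((1/4)*(-21 - 2*8)/8)) = 2521*(1/990) + 2802/(((1/4)*(1/8)*(-21 - 16))) = 2521/990 + 2802/(((1/4)*(1/8)*(-37))) = 2521/990 + 2802/(-37/32) = 2521/990 + 2802*(-32/37) = 2521/990 - 89664/37 = -88674083/36630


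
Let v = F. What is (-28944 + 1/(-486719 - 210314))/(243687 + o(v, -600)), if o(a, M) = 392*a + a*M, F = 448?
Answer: -20174923153/104905557599 ≈ -0.19232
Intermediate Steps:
v = 448
o(a, M) = 392*a + M*a
(-28944 + 1/(-486719 - 210314))/(243687 + o(v, -600)) = (-28944 + 1/(-486719 - 210314))/(243687 + 448*(392 - 600)) = (-28944 + 1/(-697033))/(243687 + 448*(-208)) = (-28944 - 1/697033)/(243687 - 93184) = -20174923153/697033/150503 = -20174923153/697033*1/150503 = -20174923153/104905557599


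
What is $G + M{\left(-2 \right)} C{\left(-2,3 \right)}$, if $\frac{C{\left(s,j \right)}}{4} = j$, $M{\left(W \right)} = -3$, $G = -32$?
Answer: $-68$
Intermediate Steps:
$C{\left(s,j \right)} = 4 j$
$G + M{\left(-2 \right)} C{\left(-2,3 \right)} = -32 - 3 \cdot 4 \cdot 3 = -32 - 36 = -68$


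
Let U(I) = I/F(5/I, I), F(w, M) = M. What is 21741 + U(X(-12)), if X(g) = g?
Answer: 21742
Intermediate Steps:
U(I) = 1 (U(I) = I/I = 1)
21741 + U(X(-12)) = 21741 + 1 = 21742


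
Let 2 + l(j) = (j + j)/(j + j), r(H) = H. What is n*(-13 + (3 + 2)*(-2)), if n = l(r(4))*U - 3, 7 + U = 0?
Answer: -92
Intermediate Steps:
U = -7 (U = -7 + 0 = -7)
l(j) = -1 (l(j) = -2 + (j + j)/(j + j) = -2 + (2*j)/((2*j)) = -2 + (2*j)*(1/(2*j)) = -2 + 1 = -1)
n = 4 (n = -1*(-7) - 3 = 7 - 3 = 4)
n*(-13 + (3 + 2)*(-2)) = 4*(-13 + (3 + 2)*(-2)) = 4*(-13 + 5*(-2)) = 4*(-13 - 10) = 4*(-23) = -92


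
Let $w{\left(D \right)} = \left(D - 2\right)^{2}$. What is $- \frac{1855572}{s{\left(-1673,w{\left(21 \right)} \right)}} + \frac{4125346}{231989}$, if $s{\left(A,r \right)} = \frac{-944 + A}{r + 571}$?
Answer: $\frac{401210972834338}{607115213} \approx 6.6085 \cdot 10^{5}$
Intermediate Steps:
$w{\left(D \right)} = \left(-2 + D\right)^{2}$
$s{\left(A,r \right)} = \frac{-944 + A}{571 + r}$
$- \frac{1855572}{s{\left(-1673,w{\left(21 \right)} \right)}} + \frac{4125346}{231989} = - \frac{1855572}{\frac{1}{571 + \left(-2 + 21\right)^{2}} \left(-944 - 1673\right)} + \frac{4125346}{231989} = - \frac{1855572}{\frac{1}{571 + 19^{2}} \left(-2617\right)} + 4125346 \cdot \frac{1}{231989} = - \frac{1855572}{\frac{1}{571 + 361} \left(-2617\right)} + \frac{4125346}{231989} = - \frac{1855572}{\frac{1}{932} \left(-2617\right)} + \frac{4125346}{231989} = - \frac{1855572}{- \frac{2617}{932}} + \frac{4125346}{231989} = \left(-1855572\right) \left(- \frac{932}{2617}\right) + \frac{4125346}{231989} = \frac{1729393104}{2617} + \frac{4125346}{231989} = \frac{401210972834338}{607115213}$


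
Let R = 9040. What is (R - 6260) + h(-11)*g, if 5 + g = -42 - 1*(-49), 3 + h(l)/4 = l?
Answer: 2668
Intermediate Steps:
h(l) = -12 + 4*l
g = 2 (g = -5 + (-42 - 1*(-49)) = -5 + (-42 + 49) = -5 + 7 = 2)
(R - 6260) + h(-11)*g = (9040 - 6260) + (-12 + 4*(-11))*2 = 2780 + (-12 - 44)*2 = 2780 - 56*2 = 2780 - 112 = 2668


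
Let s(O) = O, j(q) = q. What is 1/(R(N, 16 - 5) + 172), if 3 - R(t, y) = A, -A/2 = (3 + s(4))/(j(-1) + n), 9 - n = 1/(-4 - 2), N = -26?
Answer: 7/1237 ≈ 0.0056589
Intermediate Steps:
n = 55/6 (n = 9 - 1/(-4 - 2) = 9 - 1/(-6) = 9 - 1*(-⅙) = 9 + ⅙ = 55/6 ≈ 9.1667)
A = -12/7 (A = -2*(3 + 4)/(-1 + 55/6) = -14/49/6 = -14*6/49 = -2*6/7 = -12/7 ≈ -1.7143)
R(t, y) = 33/7 (R(t, y) = 3 - 1*(-12/7) = 3 + 12/7 = 33/7)
1/(R(N, 16 - 5) + 172) = 1/(33/7 + 172) = 1/(1237/7) = 7/1237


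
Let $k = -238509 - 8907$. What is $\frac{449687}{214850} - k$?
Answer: $\frac{53157777287}{214850} \approx 2.4742 \cdot 10^{5}$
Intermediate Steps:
$k = -247416$ ($k = -238509 - 8907 = -247416$)
$\frac{449687}{214850} - k = \frac{449687}{214850} - -247416 = 449687 \cdot \frac{1}{214850} + 247416 = \frac{449687}{214850} + 247416 = \frac{53157777287}{214850}$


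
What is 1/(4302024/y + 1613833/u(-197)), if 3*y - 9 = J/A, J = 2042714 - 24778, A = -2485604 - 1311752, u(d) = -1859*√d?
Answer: 396813433560297570676925208/604740582892813653469694274309001 - 1147404621188944968707*I*√197/604740582892813653469694274309001 ≈ 6.5617e-7 - 2.6631e-11*I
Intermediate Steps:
A = -3797356
J = 2017936
y = 8039567/2848017 (y = 3 + (2017936/(-3797356))/3 = 3 + (2017936*(-1/3797356))/3 = 3 + (⅓)*(-504484/949339) = 3 - 504484/2848017 = 8039567/2848017 ≈ 2.8229)
1/(4302024/y + 1613833/u(-197)) = 1/(4302024/(8039567/2848017) + 1613833/((-1859*I*√197))) = 1/(4302024*(2848017/8039567) + 1613833/((-1859*I*√197))) = 1/(12252237486408/8039567 + 1613833/((-1859*I*√197))) = 1/(12252237486408/8039567 + 1613833*(I*√197/366223)) = 1/(12252237486408/8039567 + 124141*I*√197/28171)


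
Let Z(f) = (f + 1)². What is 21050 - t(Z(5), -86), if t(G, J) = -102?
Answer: 21152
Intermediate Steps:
Z(f) = (1 + f)²
21050 - t(Z(5), -86) = 21050 - 1*(-102) = 21050 + 102 = 21152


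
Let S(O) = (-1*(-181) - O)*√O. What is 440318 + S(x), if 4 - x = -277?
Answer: 440318 - 100*√281 ≈ 4.3864e+5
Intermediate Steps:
x = 281 (x = 4 - 1*(-277) = 4 + 277 = 281)
S(O) = √O*(181 - O) (S(O) = (181 - O)*√O = √O*(181 - O))
440318 + S(x) = 440318 + √281*(181 - 1*281) = 440318 + √281*(181 - 281) = 440318 + √281*(-100) = 440318 - 100*√281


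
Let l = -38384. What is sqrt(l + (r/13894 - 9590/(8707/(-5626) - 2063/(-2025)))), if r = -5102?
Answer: I*sqrt(35481143100177334200865057)/41857321439 ≈ 142.31*I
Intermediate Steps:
sqrt(l + (r/13894 - 9590/(8707/(-5626) - 2063/(-2025)))) = sqrt(-38384 + (-5102/13894 - 9590/(8707/(-5626) - 2063/(-2025)))) = sqrt(-38384 + (-5102*1/13894 - 9590/(8707*(-1/5626) - 2063*(-1/2025)))) = sqrt(-38384 + (-2551/6947 - 9590/(-8707/5626 + 2063/2025))) = sqrt(-38384 + (-2551/6947 - 9590/(-6025237/11392650))) = sqrt(-38384 + (-2551/6947 - 9590*(-11392650/6025237))) = sqrt(-38384 + (-2551/6947 + 109255513500/6025237)) = sqrt(-38384 + 758982681904913/41857321439) = sqrt(-847668744209663/41857321439) = I*sqrt(35481143100177334200865057)/41857321439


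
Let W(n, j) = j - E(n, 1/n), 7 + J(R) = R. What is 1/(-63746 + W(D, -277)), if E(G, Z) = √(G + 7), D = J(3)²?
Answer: -64023/4098944506 + √23/4098944506 ≈ -1.5618e-5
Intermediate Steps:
J(R) = -7 + R
D = 16 (D = (-7 + 3)² = (-4)² = 16)
E(G, Z) = √(7 + G)
W(n, j) = j - √(7 + n)
1/(-63746 + W(D, -277)) = 1/(-63746 + (-277 - √(7 + 16))) = 1/(-63746 + (-277 - √23)) = 1/(-64023 - √23)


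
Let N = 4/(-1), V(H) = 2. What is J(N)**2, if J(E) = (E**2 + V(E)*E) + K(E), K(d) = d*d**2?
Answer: 3136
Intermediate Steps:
K(d) = d**3
N = -4 (N = 4*(-1) = -4)
J(E) = E**2 + E**3 + 2*E (J(E) = (E**2 + 2*E) + E**3 = E**2 + E**3 + 2*E)
J(N)**2 = (-4*(2 - 4 + (-4)**2))**2 = (-4*(2 - 4 + 16))**2 = (-4*14)**2 = (-56)**2 = 3136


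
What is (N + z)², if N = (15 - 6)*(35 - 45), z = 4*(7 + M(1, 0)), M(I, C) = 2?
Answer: 2916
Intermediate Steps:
z = 36 (z = 4*(7 + 2) = 4*9 = 36)
N = -90 (N = 9*(-10) = -90)
(N + z)² = (-90 + 36)² = (-54)² = 2916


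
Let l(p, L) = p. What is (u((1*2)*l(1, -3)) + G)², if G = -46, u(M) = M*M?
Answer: 1764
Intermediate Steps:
u(M) = M²
(u((1*2)*l(1, -3)) + G)² = (((1*2)*1)² - 46)² = ((2*1)² - 46)² = (2² - 46)² = (4 - 46)² = (-42)² = 1764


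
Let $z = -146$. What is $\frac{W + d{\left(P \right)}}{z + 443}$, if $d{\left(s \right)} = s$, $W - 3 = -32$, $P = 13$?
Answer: $- \frac{16}{297} \approx -0.053872$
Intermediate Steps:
$W = -29$ ($W = 3 - 32 = -29$)
$\frac{W + d{\left(P \right)}}{z + 443} = \frac{-29 + 13}{-146 + 443} = - \frac{16}{297}$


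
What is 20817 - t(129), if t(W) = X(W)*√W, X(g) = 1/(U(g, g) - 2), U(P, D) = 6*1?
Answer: 20817 - √129/4 ≈ 20814.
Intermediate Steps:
U(P, D) = 6
X(g) = ¼ (X(g) = 1/(6 - 2) = 1/4 = ¼)
t(W) = √W/4
20817 - t(129) = 20817 - √129/4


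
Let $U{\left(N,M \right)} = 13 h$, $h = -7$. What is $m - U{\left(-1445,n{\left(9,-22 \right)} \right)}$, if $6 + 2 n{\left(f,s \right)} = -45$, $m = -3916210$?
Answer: $-3916119$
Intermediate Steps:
$n{\left(f,s \right)} = - \frac{51}{2}$ ($n{\left(f,s \right)} = -3 + \frac{1}{2} \left(-45\right) = -3 - \frac{45}{2} = - \frac{51}{2}$)
$U{\left(N,M \right)} = -91$ ($U{\left(N,M \right)} = 13 \left(-7\right) = -91$)
$m - U{\left(-1445,n{\left(9,-22 \right)} \right)} = -3916210 - -91 = -3916210 + 91 = -3916119$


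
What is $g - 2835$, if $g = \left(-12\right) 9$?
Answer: $-2943$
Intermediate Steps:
$g = -108$
$g - 2835 = -108 - 2835 = -2943$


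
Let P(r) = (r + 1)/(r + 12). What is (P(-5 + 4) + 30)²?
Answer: 900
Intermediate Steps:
P(r) = (1 + r)/(12 + r)
(P(-5 + 4) + 30)² = ((1 + (-5 + 4))/(12 + (-5 + 4)) + 30)² = ((1 - 1)/(12 - 1) + 30)² = (0/11 + 30)² = ((1/11)*0 + 30)² = (0 + 30)² = 30² = 900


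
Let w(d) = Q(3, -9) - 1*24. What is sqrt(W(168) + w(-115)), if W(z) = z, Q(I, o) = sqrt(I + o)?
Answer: sqrt(144 + I*sqrt(6)) ≈ 12.0 + 0.1021*I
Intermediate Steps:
w(d) = -24 + I*sqrt(6) (w(d) = sqrt(3 - 9) - 1*24 = sqrt(-6) - 24 = I*sqrt(6) - 24 = -24 + I*sqrt(6))
sqrt(W(168) + w(-115)) = sqrt(168 + (-24 + I*sqrt(6))) = sqrt(144 + I*sqrt(6))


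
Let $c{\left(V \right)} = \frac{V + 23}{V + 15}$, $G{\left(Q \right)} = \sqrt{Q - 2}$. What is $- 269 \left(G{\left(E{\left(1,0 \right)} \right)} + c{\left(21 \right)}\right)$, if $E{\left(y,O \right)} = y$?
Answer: $- \frac{2959}{9} - 269 i \approx -328.78 - 269.0 i$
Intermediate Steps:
$G{\left(Q \right)} = \sqrt{-2 + Q}$
$c{\left(V \right)} = \frac{23 + V}{15 + V}$
$- 269 \left(G{\left(E{\left(1,0 \right)} \right)} + c{\left(21 \right)}\right) = - 269 \left(\sqrt{-2 + 1} + \frac{23 + 21}{15 + 21}\right) = - 269 \left(\sqrt{-1} + \frac{1}{36} \cdot 44\right) = - 269 \left(i + \frac{1}{36} \cdot 44\right) = - 269 \left(i + \frac{11}{9}\right) = - 269 \left(\frac{11}{9} + i\right) = - \frac{2959}{9} - 269 i$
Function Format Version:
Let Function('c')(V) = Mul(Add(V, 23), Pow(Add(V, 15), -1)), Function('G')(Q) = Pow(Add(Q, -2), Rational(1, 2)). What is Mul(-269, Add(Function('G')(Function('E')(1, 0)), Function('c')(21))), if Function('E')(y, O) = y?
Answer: Add(Rational(-2959, 9), Mul(-269, I)) ≈ Add(-328.78, Mul(-269.00, I))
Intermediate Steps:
Function('G')(Q) = Pow(Add(-2, Q), Rational(1, 2))
Function('c')(V) = Mul(Pow(Add(15, V), -1), Add(23, V)) (Function('c')(V) = Mul(Add(23, V), Pow(Add(15, V), -1)) = Mul(Pow(Add(15, V), -1), Add(23, V)))
Mul(-269, Add(Function('G')(Function('E')(1, 0)), Function('c')(21))) = Mul(-269, Add(Pow(Add(-2, 1), Rational(1, 2)), Mul(Pow(Add(15, 21), -1), Add(23, 21)))) = Mul(-269, Add(Pow(-1, Rational(1, 2)), Mul(Pow(36, -1), 44))) = Mul(-269, Add(I, Mul(Rational(1, 36), 44))) = Mul(-269, Add(I, Rational(11, 9))) = Mul(-269, Add(Rational(11, 9), I)) = Add(Rational(-2959, 9), Mul(-269, I))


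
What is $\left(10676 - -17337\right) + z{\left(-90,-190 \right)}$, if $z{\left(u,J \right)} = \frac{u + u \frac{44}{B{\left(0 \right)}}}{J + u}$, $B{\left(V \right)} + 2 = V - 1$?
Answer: $\frac{784241}{28} \approx 28009.0$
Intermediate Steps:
$B{\left(V \right)} = -3 + V$ ($B{\left(V \right)} = -2 + \left(V - 1\right) = -2 + \left(-1 + V\right) = -3 + V$)
$z{\left(u,J \right)} = - \frac{41 u}{3 \left(J + u\right)}$ ($z{\left(u,J \right)} = \frac{u + u \frac{44}{-3 + 0}}{J + u} = \frac{u + u \frac{44}{-3}}{J + u} = \frac{u + u 44 \left(- \frac{1}{3}\right)}{J + u} = \frac{u + u \left(- \frac{44}{3}\right)}{J + u} = \frac{u - \frac{44 u}{3}}{J + u} = \frac{\left(- \frac{41}{3}\right) u}{J + u} = - \frac{41 u}{3 \left(J + u\right)}$)
$\left(10676 - -17337\right) + z{\left(-90,-190 \right)} = \left(10676 - -17337\right) - - \frac{3690}{3 \left(-190\right) + 3 \left(-90\right)} = \left(10676 + 17337\right) - - \frac{3690}{-570 - 270} = 28013 - - \frac{3690}{-840} = 28013 - \left(-3690\right) \left(- \frac{1}{840}\right) = 28013 - \frac{123}{28} = \frac{784241}{28}$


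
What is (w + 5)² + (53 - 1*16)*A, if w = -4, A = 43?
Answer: 1592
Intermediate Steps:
(w + 5)² + (53 - 1*16)*A = (-4 + 5)² + (53 - 1*16)*43 = 1² + (53 - 16)*43 = 1 + 37*43 = 1 + 1591 = 1592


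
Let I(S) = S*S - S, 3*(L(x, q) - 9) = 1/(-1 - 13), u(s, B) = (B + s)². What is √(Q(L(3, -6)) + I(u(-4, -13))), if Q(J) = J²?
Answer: √146963377/42 ≈ 288.64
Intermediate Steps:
L(x, q) = 377/42 (L(x, q) = 9 + 1/(3*(-1 - 13)) = 9 + (⅓)/(-14) = 9 + (⅓)*(-1/14) = 9 - 1/42 = 377/42)
I(S) = S² - S
√(Q(L(3, -6)) + I(u(-4, -13))) = √((377/42)² + (-13 - 4)²*(-1 + (-13 - 4)²)) = √(142129/1764 + (-17)²*(-1 + (-17)²)) = √(142129/1764 + 289*(-1 + 289)) = √(142129/1764 + 289*288) = √(142129/1764 + 83232) = √(146963377/1764) = √146963377/42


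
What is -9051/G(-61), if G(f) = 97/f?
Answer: 552111/97 ≈ 5691.9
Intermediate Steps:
-9051/G(-61) = -9051/(97/(-61)) = -9051/(97*(-1/61)) = -9051/(-97/61) = -9051*(-61/97) = 552111/97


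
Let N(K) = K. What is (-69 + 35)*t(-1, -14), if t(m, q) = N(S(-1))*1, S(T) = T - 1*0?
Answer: 34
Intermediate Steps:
S(T) = T (S(T) = T + 0 = T)
t(m, q) = -1 (t(m, q) = -1*1 = -1)
(-69 + 35)*t(-1, -14) = (-69 + 35)*(-1) = -34*(-1) = 34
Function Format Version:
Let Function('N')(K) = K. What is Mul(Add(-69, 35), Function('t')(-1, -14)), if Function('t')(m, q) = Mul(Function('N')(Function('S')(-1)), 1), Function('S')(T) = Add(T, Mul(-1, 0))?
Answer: 34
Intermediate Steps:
Function('S')(T) = T (Function('S')(T) = Add(T, 0) = T)
Function('t')(m, q) = -1 (Function('t')(m, q) = Mul(-1, 1) = -1)
Mul(Add(-69, 35), Function('t')(-1, -14)) = Mul(Add(-69, 35), -1) = Mul(-34, -1) = 34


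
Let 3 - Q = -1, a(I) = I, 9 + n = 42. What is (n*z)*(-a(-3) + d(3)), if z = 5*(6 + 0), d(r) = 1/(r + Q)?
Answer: 21780/7 ≈ 3111.4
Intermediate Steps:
n = 33 (n = -9 + 42 = 33)
Q = 4 (Q = 3 - 1*(-1) = 3 + 1 = 4)
d(r) = 1/(4 + r) (d(r) = 1/(r + 4) = 1/(4 + r))
z = 30 (z = 5*6 = 30)
(n*z)*(-a(-3) + d(3)) = (33*30)*(-1*(-3) + 1/(4 + 3)) = 990*(3 + 1/7) = 990*(22/7) = 21780/7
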